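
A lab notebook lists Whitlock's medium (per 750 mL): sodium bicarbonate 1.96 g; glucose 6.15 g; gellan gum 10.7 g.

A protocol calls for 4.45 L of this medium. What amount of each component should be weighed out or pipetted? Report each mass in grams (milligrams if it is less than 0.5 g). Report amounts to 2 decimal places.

Ratio of target to recipe volume: 4450 / 750 = 5.93333.
sodium bicarbonate: 1.96 g × (4450 mL / 750 mL) = 11.63 g
glucose: 6.15 g × (4450 mL / 750 mL) = 36.49 g
gellan gum: 10.7 g × (4450 mL / 750 mL) = 63.49 g

sodium bicarbonate 11.63 g; glucose 36.49 g; gellan gum 63.49 g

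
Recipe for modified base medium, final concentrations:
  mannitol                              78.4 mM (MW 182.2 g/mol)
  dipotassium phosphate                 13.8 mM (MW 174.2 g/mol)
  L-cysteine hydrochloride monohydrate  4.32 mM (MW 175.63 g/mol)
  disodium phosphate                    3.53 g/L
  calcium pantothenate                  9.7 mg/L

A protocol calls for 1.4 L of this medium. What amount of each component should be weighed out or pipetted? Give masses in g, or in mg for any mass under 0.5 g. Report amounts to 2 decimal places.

Scale factor relative to 1 L: 1.4.
mannitol: 78.4 mmol/L × 182.2 g/mol × 1.4 L ÷ 1000 = 20.00 g
dipotassium phosphate: 13.8 mmol/L × 174.2 g/mol × 1.4 L ÷ 1000 = 3.37 g
L-cysteine hydrochloride monohydrate: 4.32 mmol/L × 175.63 g/mol × 1.4 L ÷ 1000 = 1.06 g
disodium phosphate: 3.53 g/L × 1.4 L = 4.94 g
calcium pantothenate: 9.7 mg/L × 1.4 L = 13.58 mg

mannitol 20.00 g; dipotassium phosphate 3.37 g; L-cysteine hydrochloride monohydrate 1.06 g; disodium phosphate 4.94 g; calcium pantothenate 13.58 mg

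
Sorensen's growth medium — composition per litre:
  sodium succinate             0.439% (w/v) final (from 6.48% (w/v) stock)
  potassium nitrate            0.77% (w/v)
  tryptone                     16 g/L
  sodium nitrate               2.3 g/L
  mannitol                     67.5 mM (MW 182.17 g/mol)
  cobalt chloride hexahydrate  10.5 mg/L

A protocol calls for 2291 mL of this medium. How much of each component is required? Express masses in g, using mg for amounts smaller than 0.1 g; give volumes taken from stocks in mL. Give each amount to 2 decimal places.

sodium succinate 155.21 mL; potassium nitrate 17.64 g; tryptone 36.66 g; sodium nitrate 5.27 g; mannitol 28.17 g; cobalt chloride hexahydrate 24.06 mg

Target volume = 2291 mL = 2.291 L.
sodium succinate: V = C2·V2/C1 = 0.439% ÷ 6.48% × 2291 mL = 155.21 mL
potassium nitrate: 0.77% w/v = 7.7 g/L → 7.7 × 2.291 L = 17.64 g
tryptone: 16 g/L × 2.291 L = 36.66 g
sodium nitrate: 2.3 g/L × 2.291 L = 5.27 g
mannitol: 67.5 mmol/L × 182.17 g/mol × 2.291 L ÷ 1000 = 28.17 g
cobalt chloride hexahydrate: 10.5 mg/L × 2.291 L = 24.06 mg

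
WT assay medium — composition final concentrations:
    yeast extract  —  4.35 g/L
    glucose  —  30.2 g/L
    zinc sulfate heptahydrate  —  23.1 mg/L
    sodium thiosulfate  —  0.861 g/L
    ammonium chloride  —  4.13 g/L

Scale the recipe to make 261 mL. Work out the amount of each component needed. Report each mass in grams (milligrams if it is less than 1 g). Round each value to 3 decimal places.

Scale factor relative to 1 L: 0.261.
yeast extract: 4.35 g/L × 0.261 L = 1.135 g
glucose: 30.2 g/L × 0.261 L = 7.882 g
zinc sulfate heptahydrate: 23.1 mg/L × 0.261 L = 6.029 mg
sodium thiosulfate: 0.861 g/L × 0.261 L = 0.224721 g = 224.721 mg
ammonium chloride: 4.13 g/L × 0.261 L = 1.078 g

yeast extract 1.135 g; glucose 7.882 g; zinc sulfate heptahydrate 6.029 mg; sodium thiosulfate 224.721 mg; ammonium chloride 1.078 g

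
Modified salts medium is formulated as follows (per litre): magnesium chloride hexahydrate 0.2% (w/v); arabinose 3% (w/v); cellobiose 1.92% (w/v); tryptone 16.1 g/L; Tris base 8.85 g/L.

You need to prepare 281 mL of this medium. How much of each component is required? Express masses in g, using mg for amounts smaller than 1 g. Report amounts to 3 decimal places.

Target volume = 281 mL = 0.281 L.
magnesium chloride hexahydrate: 0.2% w/v = 2 g/L → 2 × 0.281 L = 0.562 g = 562.000 mg
arabinose: 3% w/v = 30 g/L → 30 × 0.281 L = 8.430 g
cellobiose: 1.92 g per 100 mL × 281 mL ÷ 100 = 5.395 g
tryptone: 16.1 g/L × 0.281 L = 4.524 g
Tris base: 8.85 g/L × 0.281 L = 2.487 g

magnesium chloride hexahydrate 562.000 mg; arabinose 8.430 g; cellobiose 5.395 g; tryptone 4.524 g; Tris base 2.487 g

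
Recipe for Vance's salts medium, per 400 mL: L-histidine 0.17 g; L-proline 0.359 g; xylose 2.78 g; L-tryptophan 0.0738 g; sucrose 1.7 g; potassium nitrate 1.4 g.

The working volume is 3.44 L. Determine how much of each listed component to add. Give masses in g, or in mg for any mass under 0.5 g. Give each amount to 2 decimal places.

Scale factor = 3440 mL / 400 mL = 8.6.
L-histidine: 0.17 g × (3440 mL / 400 mL) = 1.46 g
L-proline: 0.359 g × (3440 mL / 400 mL) = 3.09 g
xylose: 2.78 g × (3440 mL / 400 mL) = 23.91 g
L-tryptophan: 0.0738 g × (3440 mL / 400 mL) = 0.63 g
sucrose: 1.7 g × (3440 mL / 400 mL) = 14.62 g
potassium nitrate: 1.4 g × (3440 mL / 400 mL) = 12.04 g

L-histidine 1.46 g; L-proline 3.09 g; xylose 23.91 g; L-tryptophan 0.63 g; sucrose 14.62 g; potassium nitrate 12.04 g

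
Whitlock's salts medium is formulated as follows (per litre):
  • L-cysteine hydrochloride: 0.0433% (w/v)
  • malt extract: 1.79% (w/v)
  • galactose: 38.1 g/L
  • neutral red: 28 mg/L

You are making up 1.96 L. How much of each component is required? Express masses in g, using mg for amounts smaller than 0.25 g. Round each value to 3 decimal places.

L-cysteine hydrochloride 0.849 g; malt extract 35.084 g; galactose 74.676 g; neutral red 54.880 mg

Working volume: 1.96 L.
L-cysteine hydrochloride: 0.0433 g per 100 mL × 1960 mL ÷ 100 = 0.849 g
malt extract: 1.79% w/v = 17.9 g/L → 17.9 × 1.96 L = 35.084 g
galactose: 38.1 g/L × 1.96 L = 74.676 g
neutral red: 28 mg/L × 1.96 L = 54.880 mg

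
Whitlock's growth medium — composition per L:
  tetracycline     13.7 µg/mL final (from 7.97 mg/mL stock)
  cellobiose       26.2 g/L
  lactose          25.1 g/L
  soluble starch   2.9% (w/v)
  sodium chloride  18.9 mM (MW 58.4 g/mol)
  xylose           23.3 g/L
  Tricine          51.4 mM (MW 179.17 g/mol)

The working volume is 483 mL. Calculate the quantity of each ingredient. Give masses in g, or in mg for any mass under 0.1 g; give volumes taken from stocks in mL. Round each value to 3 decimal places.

tetracycline 0.830 mL; cellobiose 12.655 g; lactose 12.123 g; soluble starch 14.007 g; sodium chloride 0.533 g; xylose 11.254 g; Tricine 4.448 g

Target volume = 483 mL = 0.483 L.
tetracycline: dilute stock: 13.7 µg/mL × 483 mL ÷ 7970 µg/mL = 0.830 mL
cellobiose: 26.2 g/L × 0.483 L = 12.655 g
lactose: 25.1 g/L × 0.483 L = 12.123 g
soluble starch: 2.9 g per 100 mL × 483 mL ÷ 100 = 14.007 g
sodium chloride: 18.9 mmol/L × 58.4 g/mol × 0.483 L ÷ 1000 = 0.533 g
xylose: 23.3 g/L × 0.483 L = 11.254 g
Tricine: 51.4 mmol/L × 179.17 g/mol × 0.483 L ÷ 1000 = 4.448 g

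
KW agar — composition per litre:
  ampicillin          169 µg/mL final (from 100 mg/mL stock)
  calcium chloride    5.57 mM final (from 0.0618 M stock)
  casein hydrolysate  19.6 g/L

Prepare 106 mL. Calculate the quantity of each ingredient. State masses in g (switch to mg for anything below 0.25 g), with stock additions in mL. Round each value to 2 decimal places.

Target volume = 106 mL = 0.106 L.
ampicillin: V = C2·V2/C1 = 169 µg/mL × 106 mL ÷ 100000 µg/mL = 0.18 mL
calcium chloride: dilute stock: 5.57 mM × 106 mL ÷ 61.8 mM = 9.55 mL
casein hydrolysate: 19.6 g/L × 0.106 L = 2.08 g

ampicillin 0.18 mL; calcium chloride 9.55 mL; casein hydrolysate 2.08 g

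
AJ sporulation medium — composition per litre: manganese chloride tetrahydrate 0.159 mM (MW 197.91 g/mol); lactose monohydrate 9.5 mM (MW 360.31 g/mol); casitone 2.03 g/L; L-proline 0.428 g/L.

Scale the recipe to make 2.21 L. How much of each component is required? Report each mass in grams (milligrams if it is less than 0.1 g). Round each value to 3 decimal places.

manganese chloride tetrahydrate 69.544 mg; lactose monohydrate 7.565 g; casitone 4.486 g; L-proline 0.946 g

Scale factor relative to 1 L: 2.21.
manganese chloride tetrahydrate: 0.159 mmol/L × 197.91 mg/mmol × 2.21 L = 69.544 mg
lactose monohydrate: 9.5 mmol/L × 360.31 g/mol × 2.21 L ÷ 1000 = 7.565 g
casitone: 2.03 g/L × 2.21 L = 4.486 g
L-proline: 0.428 g/L × 2.21 L = 0.946 g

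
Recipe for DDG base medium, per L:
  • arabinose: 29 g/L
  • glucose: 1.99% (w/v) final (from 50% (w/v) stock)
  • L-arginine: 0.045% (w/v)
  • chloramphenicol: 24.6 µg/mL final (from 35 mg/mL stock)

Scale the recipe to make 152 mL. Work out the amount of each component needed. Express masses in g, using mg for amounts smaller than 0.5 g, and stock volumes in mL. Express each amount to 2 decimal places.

Scale factor relative to 1 L: 0.152.
arabinose: 29 g/L × 0.152 L = 4.41 g
glucose: C1V1 = C2V2 → 1.99% ÷ 50% × 152 mL = 6.05 mL
L-arginine: 0.045% w/v = 0.45 g/L → 0.45 × 0.152 L = 0.0684 g = 68.40 mg
chloramphenicol: dilute stock: 24.6 µg/mL × 152 mL ÷ 35000 µg/mL = 0.11 mL

arabinose 4.41 g; glucose 6.05 mL; L-arginine 68.40 mg; chloramphenicol 0.11 mL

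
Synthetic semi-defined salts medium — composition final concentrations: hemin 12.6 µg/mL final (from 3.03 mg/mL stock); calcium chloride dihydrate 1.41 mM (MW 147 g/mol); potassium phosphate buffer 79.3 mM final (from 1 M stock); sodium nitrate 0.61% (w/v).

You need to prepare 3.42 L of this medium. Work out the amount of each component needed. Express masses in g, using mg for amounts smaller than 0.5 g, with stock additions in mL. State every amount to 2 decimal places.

Scale factor relative to 1 L: 3.42.
hemin: dilute stock: 12.6 µg/mL × 3420 mL ÷ 3030 µg/mL = 14.22 mL
calcium chloride dihydrate: 1.41 mmol/L × 147 g/mol × 3.42 L ÷ 1000 = 0.71 g
potassium phosphate buffer: V = C2·V2/C1 = 79.3 mM × 3420 mL ÷ 1000 mM = 271.21 mL
sodium nitrate: 0.61% w/v = 6.1 g/L → 6.1 × 3.42 L = 20.86 g

hemin 14.22 mL; calcium chloride dihydrate 0.71 g; potassium phosphate buffer 271.21 mL; sodium nitrate 20.86 g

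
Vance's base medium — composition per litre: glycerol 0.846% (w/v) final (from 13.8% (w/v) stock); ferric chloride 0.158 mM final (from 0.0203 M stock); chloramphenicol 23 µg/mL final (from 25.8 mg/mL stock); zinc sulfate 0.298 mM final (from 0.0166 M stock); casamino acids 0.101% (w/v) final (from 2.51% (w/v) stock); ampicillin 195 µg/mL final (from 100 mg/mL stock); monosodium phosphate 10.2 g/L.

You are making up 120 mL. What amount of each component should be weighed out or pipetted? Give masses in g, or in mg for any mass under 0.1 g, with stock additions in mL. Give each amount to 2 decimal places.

Target volume = 120 mL = 0.12 L.
glycerol: dilute stock: 0.846% ÷ 13.8% × 120 mL = 7.36 mL
ferric chloride: dilute stock: 0.158 mM × 120 mL ÷ 20.3 mM = 0.93 mL
chloramphenicol: C1V1 = C2V2 → 23 µg/mL × 120 mL ÷ 25800 µg/mL = 0.11 mL
zinc sulfate: dilute stock: 0.298 mM × 120 mL ÷ 16.6 mM = 2.15 mL
casamino acids: C1V1 = C2V2 → 0.101% ÷ 2.51% × 120 mL = 4.83 mL
ampicillin: dilute stock: 195 µg/mL × 120 mL ÷ 100000 µg/mL = 0.23 mL
monosodium phosphate: 10.2 g/L × 0.12 L = 1.22 g

glycerol 7.36 mL; ferric chloride 0.93 mL; chloramphenicol 0.11 mL; zinc sulfate 2.15 mL; casamino acids 4.83 mL; ampicillin 0.23 mL; monosodium phosphate 1.22 g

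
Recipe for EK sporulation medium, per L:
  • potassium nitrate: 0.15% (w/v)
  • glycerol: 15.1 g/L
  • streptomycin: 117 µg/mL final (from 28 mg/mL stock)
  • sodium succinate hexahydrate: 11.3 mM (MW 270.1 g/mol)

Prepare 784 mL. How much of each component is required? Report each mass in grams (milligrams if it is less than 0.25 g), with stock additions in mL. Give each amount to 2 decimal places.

potassium nitrate 1.18 g; glycerol 11.84 g; streptomycin 3.28 mL; sodium succinate hexahydrate 2.39 g

Target volume = 784 mL = 0.784 L.
potassium nitrate: 0.15 g per 100 mL × 784 mL ÷ 100 = 1.18 g
glycerol: 15.1 g/L × 0.784 L = 11.84 g
streptomycin: C1V1 = C2V2 → 117 µg/mL × 784 mL ÷ 28000 µg/mL = 3.28 mL
sodium succinate hexahydrate: 11.3 mmol/L × 270.1 g/mol × 0.784 L ÷ 1000 = 2.39 g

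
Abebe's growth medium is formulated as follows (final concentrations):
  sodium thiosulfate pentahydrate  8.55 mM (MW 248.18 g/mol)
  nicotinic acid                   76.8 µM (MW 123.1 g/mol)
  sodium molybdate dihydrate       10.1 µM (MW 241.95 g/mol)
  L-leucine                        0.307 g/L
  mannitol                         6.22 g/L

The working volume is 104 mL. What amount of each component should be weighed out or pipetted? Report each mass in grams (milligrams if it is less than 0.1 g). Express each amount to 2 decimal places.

sodium thiosulfate pentahydrate 0.22 g; nicotinic acid 0.98 mg; sodium molybdate dihydrate 0.25 mg; L-leucine 31.93 mg; mannitol 0.65 g

Scale factor relative to 1 L: 0.104.
sodium thiosulfate pentahydrate: 8.55 mmol/L × 248.18 g/mol × 0.104 L ÷ 1000 = 0.22 g
nicotinic acid: 76.8 µmol/L × 123.1 g/mol × 0.104 L ÷ 1000 = 0.98 mg
sodium molybdate dihydrate: 10.1 µmol/L × 241.95 g/mol × 0.104 L ÷ 1000 = 0.25 mg
L-leucine: 0.307 g/L × 0.104 L = 0.031928 g = 31.93 mg
mannitol: 6.22 g/L × 0.104 L = 0.65 g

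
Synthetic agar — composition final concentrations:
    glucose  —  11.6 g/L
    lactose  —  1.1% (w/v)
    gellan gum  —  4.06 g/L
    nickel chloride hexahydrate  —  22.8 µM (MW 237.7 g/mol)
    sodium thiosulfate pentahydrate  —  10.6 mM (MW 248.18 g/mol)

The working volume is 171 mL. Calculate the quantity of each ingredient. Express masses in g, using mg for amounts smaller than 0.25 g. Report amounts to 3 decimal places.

Scale factor relative to 1 L: 0.171.
glucose: 11.6 g/L × 0.171 L = 1.984 g
lactose: 1.1 g per 100 mL × 171 mL ÷ 100 = 1.881 g
gellan gum: 4.06 g/L × 0.171 L = 0.694 g
nickel chloride hexahydrate: 22.8 µmol/L × 237.7 g/mol × 0.171 L ÷ 1000 = 0.927 mg
sodium thiosulfate pentahydrate: 10.6 mmol/L × 248.18 g/mol × 0.171 L ÷ 1000 = 0.450 g

glucose 1.984 g; lactose 1.881 g; gellan gum 0.694 g; nickel chloride hexahydrate 0.927 mg; sodium thiosulfate pentahydrate 0.450 g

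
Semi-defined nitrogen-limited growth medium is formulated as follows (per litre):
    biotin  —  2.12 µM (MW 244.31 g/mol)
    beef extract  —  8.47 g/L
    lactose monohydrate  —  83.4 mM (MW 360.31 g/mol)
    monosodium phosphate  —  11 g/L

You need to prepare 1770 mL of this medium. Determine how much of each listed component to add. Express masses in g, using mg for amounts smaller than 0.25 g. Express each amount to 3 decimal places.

Scale factor relative to 1 L: 1.77.
biotin: 2.12 µmol/L × 244.31 g/mol × 1.77 L ÷ 1000 = 0.917 mg
beef extract: 8.47 g/L × 1.77 L = 14.992 g
lactose monohydrate: 83.4 mmol/L × 360.31 g/mol × 1.77 L ÷ 1000 = 53.188 g
monosodium phosphate: 11 g/L × 1.77 L = 19.470 g

biotin 0.917 mg; beef extract 14.992 g; lactose monohydrate 53.188 g; monosodium phosphate 19.470 g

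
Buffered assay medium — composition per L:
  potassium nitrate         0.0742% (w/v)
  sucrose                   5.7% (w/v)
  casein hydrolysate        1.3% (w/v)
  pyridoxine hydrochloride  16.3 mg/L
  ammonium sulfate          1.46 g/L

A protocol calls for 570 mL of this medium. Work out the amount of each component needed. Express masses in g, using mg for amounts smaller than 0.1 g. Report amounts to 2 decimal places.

Scale factor relative to 1 L: 0.57.
potassium nitrate: 0.0742% w/v = 0.742 g/L → 0.742 × 0.57 L = 0.42 g
sucrose: 5.7% w/v = 57 g/L → 57 × 0.57 L = 32.49 g
casein hydrolysate: 1.3% w/v = 13 g/L → 13 × 0.57 L = 7.41 g
pyridoxine hydrochloride: 16.3 mg/L × 0.57 L = 9.29 mg
ammonium sulfate: 1.46 g/L × 0.57 L = 0.83 g

potassium nitrate 0.42 g; sucrose 32.49 g; casein hydrolysate 7.41 g; pyridoxine hydrochloride 9.29 mg; ammonium sulfate 0.83 g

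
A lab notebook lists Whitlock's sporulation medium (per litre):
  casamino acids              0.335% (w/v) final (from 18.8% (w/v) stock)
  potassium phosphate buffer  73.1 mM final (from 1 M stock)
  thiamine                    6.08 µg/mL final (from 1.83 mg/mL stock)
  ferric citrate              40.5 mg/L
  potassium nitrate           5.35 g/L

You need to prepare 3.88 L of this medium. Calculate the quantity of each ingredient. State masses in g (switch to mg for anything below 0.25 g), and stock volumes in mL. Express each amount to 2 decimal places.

casamino acids 69.14 mL; potassium phosphate buffer 283.63 mL; thiamine 12.89 mL; ferric citrate 157.14 mg; potassium nitrate 20.76 g

Working volume: 3.88 L.
casamino acids: C1V1 = C2V2 → 0.335% ÷ 18.8% × 3880 mL = 69.14 mL
potassium phosphate buffer: dilute stock: 73.1 mM × 3880 mL ÷ 1000 mM = 283.63 mL
thiamine: V = C2·V2/C1 = 6.08 µg/mL × 3880 mL ÷ 1830 µg/mL = 12.89 mL
ferric citrate: 40.5 mg/L × 3.88 L = 157.14 mg
potassium nitrate: 5.35 g/L × 3.88 L = 20.76 g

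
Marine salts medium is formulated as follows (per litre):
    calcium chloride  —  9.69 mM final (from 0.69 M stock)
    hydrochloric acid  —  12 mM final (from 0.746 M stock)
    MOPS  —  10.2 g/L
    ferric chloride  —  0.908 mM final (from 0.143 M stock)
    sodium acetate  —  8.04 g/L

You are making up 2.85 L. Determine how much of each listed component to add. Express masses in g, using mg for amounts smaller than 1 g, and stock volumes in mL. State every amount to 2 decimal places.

Working volume: 2.85 L.
calcium chloride: V = C2·V2/C1 = 9.69 mM × 2850 mL ÷ 690 mM = 40.02 mL
hydrochloric acid: dilute stock: 12 mM × 2850 mL ÷ 746 mM = 45.84 mL
MOPS: 10.2 g/L × 2.85 L = 29.07 g
ferric chloride: dilute stock: 0.908 mM × 2850 mL ÷ 143 mM = 18.10 mL
sodium acetate: 8.04 g/L × 2.85 L = 22.91 g

calcium chloride 40.02 mL; hydrochloric acid 45.84 mL; MOPS 29.07 g; ferric chloride 18.10 mL; sodium acetate 22.91 g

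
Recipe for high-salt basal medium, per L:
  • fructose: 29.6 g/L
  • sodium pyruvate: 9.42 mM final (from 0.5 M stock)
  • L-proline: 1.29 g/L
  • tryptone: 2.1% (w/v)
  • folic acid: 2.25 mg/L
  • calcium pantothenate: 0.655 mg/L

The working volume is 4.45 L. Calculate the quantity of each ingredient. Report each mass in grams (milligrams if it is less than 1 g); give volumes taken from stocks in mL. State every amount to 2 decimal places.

Working volume: 4.45 L.
fructose: 29.6 g/L × 4.45 L = 131.72 g
sodium pyruvate: dilute stock: 9.42 mM × 4450 mL ÷ 500 mM = 83.84 mL
L-proline: 1.29 g/L × 4.45 L = 5.74 g
tryptone: 2.1 g per 100 mL × 4450 mL ÷ 100 = 93.45 g
folic acid: 2.25 mg/L × 4.45 L = 10.01 mg
calcium pantothenate: 0.655 mg/L × 4.45 L = 2.91 mg

fructose 131.72 g; sodium pyruvate 83.84 mL; L-proline 5.74 g; tryptone 93.45 g; folic acid 10.01 mg; calcium pantothenate 2.91 mg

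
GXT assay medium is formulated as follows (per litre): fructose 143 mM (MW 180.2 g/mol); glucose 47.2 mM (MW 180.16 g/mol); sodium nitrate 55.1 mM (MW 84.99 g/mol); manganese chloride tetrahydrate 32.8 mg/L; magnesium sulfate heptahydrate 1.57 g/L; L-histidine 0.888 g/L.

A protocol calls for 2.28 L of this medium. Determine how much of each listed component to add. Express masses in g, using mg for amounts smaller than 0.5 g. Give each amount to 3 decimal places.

fructose 58.752 g; glucose 19.388 g; sodium nitrate 10.677 g; manganese chloride tetrahydrate 74.784 mg; magnesium sulfate heptahydrate 3.580 g; L-histidine 2.025 g

Working volume: 2.28 L.
fructose: 143 mmol/L × 180.2 g/mol × 2.28 L ÷ 1000 = 58.752 g
glucose: 47.2 mmol/L × 180.16 g/mol × 2.28 L ÷ 1000 = 19.388 g
sodium nitrate: 55.1 mmol/L × 84.99 g/mol × 2.28 L ÷ 1000 = 10.677 g
manganese chloride tetrahydrate: 32.8 mg/L × 2.28 L = 74.784 mg
magnesium sulfate heptahydrate: 1.57 g/L × 2.28 L = 3.580 g
L-histidine: 0.888 g/L × 2.28 L = 2.025 g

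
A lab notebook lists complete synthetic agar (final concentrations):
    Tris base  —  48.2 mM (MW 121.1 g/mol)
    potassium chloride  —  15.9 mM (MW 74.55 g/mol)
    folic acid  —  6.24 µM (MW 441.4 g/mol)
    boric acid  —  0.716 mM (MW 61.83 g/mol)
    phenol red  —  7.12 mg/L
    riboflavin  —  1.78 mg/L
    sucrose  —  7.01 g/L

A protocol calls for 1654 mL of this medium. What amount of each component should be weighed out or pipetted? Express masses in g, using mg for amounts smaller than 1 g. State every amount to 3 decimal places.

Tris base 9.654 g; potassium chloride 1.961 g; folic acid 4.556 mg; boric acid 73.223 mg; phenol red 11.776 mg; riboflavin 2.944 mg; sucrose 11.595 g

Scale factor relative to 1 L: 1.654.
Tris base: 48.2 mmol/L × 121.1 g/mol × 1.654 L ÷ 1000 = 9.654 g
potassium chloride: 15.9 mmol/L × 74.55 g/mol × 1.654 L ÷ 1000 = 1.961 g
folic acid: 6.24 µmol/L × 441.4 g/mol × 1.654 L ÷ 1000 = 4.556 mg
boric acid: 0.716 mmol/L × 61.83 mg/mmol × 1.654 L = 73.223 mg
phenol red: 7.12 mg/L × 1.654 L = 11.776 mg
riboflavin: 1.78 mg/L × 1.654 L = 2.944 mg
sucrose: 7.01 g/L × 1.654 L = 11.595 g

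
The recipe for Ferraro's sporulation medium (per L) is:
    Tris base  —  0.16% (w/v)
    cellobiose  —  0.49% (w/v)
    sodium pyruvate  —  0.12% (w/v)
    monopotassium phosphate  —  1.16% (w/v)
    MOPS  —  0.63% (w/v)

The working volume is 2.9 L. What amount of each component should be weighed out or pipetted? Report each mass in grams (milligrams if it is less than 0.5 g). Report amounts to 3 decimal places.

Tris base 4.640 g; cellobiose 14.210 g; sodium pyruvate 3.480 g; monopotassium phosphate 33.640 g; MOPS 18.270 g

Working volume: 2.9 L.
Tris base: 0.16% w/v = 1.6 g/L → 1.6 × 2.9 L = 4.640 g
cellobiose: 0.49% w/v = 4.9 g/L → 4.9 × 2.9 L = 14.210 g
sodium pyruvate: 0.12% w/v = 1.2 g/L → 1.2 × 2.9 L = 3.480 g
monopotassium phosphate: 1.16% w/v = 11.6 g/L → 11.6 × 2.9 L = 33.640 g
MOPS: 0.63 g per 100 mL × 2900 mL ÷ 100 = 18.270 g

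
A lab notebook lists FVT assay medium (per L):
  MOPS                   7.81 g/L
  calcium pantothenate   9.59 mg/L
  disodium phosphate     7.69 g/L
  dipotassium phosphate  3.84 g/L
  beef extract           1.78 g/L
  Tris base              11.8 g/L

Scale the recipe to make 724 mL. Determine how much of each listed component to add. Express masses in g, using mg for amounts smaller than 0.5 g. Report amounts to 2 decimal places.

Target volume = 724 mL = 0.724 L.
MOPS: 7.81 g/L × 0.724 L = 5.65 g
calcium pantothenate: 9.59 mg/L × 0.724 L = 6.94 mg
disodium phosphate: 7.69 g/L × 0.724 L = 5.57 g
dipotassium phosphate: 3.84 g/L × 0.724 L = 2.78 g
beef extract: 1.78 g/L × 0.724 L = 1.29 g
Tris base: 11.8 g/L × 0.724 L = 8.54 g

MOPS 5.65 g; calcium pantothenate 6.94 mg; disodium phosphate 5.57 g; dipotassium phosphate 2.78 g; beef extract 1.29 g; Tris base 8.54 g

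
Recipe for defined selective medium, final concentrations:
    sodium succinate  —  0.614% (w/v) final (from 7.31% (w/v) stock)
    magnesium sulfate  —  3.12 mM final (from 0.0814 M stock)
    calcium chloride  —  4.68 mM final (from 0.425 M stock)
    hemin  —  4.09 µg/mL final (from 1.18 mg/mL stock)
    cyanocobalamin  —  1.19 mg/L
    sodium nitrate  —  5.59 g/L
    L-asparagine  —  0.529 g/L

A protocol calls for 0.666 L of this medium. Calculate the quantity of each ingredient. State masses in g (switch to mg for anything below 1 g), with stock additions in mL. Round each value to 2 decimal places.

Scale factor relative to 1 L: 0.666.
sodium succinate: V = C2·V2/C1 = 0.614% ÷ 7.31% × 666 mL = 55.94 mL
magnesium sulfate: V = C2·V2/C1 = 3.12 mM × 666 mL ÷ 81.4 mM = 25.53 mL
calcium chloride: V = C2·V2/C1 = 4.68 mM × 666 mL ÷ 425 mM = 7.33 mL
hemin: V = C2·V2/C1 = 4.09 µg/mL × 666 mL ÷ 1180 µg/mL = 2.31 mL
cyanocobalamin: 1.19 mg/L × 0.666 L = 0.79 mg
sodium nitrate: 5.59 g/L × 0.666 L = 3.72 g
L-asparagine: 0.529 g/L × 0.666 L = 0.352314 g = 352.31 mg

sodium succinate 55.94 mL; magnesium sulfate 25.53 mL; calcium chloride 7.33 mL; hemin 2.31 mL; cyanocobalamin 0.79 mg; sodium nitrate 3.72 g; L-asparagine 352.31 mg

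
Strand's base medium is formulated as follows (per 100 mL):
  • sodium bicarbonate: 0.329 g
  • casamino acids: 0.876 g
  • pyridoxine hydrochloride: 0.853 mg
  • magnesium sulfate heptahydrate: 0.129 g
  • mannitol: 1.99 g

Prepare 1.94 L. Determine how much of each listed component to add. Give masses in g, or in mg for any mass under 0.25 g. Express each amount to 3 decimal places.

sodium bicarbonate 6.383 g; casamino acids 16.994 g; pyridoxine hydrochloride 16.548 mg; magnesium sulfate heptahydrate 2.503 g; mannitol 38.606 g

Scale factor = 1940 mL / 100 mL = 19.4.
sodium bicarbonate: 0.329 g × (1940 mL / 100 mL) = 6.383 g
casamino acids: 0.876 g × (1940 mL / 100 mL) = 16.994 g
pyridoxine hydrochloride: 0.853 mg × (1940 mL / 100 mL) = 16.548 mg
magnesium sulfate heptahydrate: 0.129 g × (1940 mL / 100 mL) = 2.503 g
mannitol: 1.99 g × (1940 mL / 100 mL) = 38.606 g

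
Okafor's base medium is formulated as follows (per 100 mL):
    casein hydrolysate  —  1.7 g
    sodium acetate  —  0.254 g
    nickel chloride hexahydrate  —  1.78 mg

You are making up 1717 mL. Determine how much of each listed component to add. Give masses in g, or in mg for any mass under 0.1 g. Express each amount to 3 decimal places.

Scale factor = 1717 mL / 100 mL = 17.17.
casein hydrolysate: 1.7 g × (1717 mL / 100 mL) = 29.189 g
sodium acetate: 0.254 g × (1717 mL / 100 mL) = 4.361 g
nickel chloride hexahydrate: 1.78 mg × (1717 mL / 100 mL) = 30.563 mg

casein hydrolysate 29.189 g; sodium acetate 4.361 g; nickel chloride hexahydrate 30.563 mg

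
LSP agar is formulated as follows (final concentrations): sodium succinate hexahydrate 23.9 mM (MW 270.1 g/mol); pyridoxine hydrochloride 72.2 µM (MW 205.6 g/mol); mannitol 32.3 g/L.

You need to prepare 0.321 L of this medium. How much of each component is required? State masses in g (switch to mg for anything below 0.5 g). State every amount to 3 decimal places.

Working volume: 0.321 L.
sodium succinate hexahydrate: 23.9 mmol/L × 270.1 g/mol × 0.321 L ÷ 1000 = 2.072 g
pyridoxine hydrochloride: 72.2 µmol/L × 205.6 g/mol × 0.321 L ÷ 1000 = 4.765 mg
mannitol: 32.3 g/L × 0.321 L = 10.368 g

sodium succinate hexahydrate 2.072 g; pyridoxine hydrochloride 4.765 mg; mannitol 10.368 g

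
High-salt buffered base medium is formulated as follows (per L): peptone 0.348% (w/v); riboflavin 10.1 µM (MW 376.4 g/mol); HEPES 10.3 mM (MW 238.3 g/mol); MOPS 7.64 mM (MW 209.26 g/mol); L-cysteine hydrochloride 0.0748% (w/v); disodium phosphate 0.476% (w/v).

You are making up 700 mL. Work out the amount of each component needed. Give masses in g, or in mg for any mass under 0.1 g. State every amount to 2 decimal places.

Scale factor relative to 1 L: 0.7.
peptone: 0.348% w/v = 3.48 g/L → 3.48 × 0.7 L = 2.44 g
riboflavin: 10.1 µmol/L × 376.4 g/mol × 0.7 L ÷ 1000 = 2.66 mg
HEPES: 10.3 mmol/L × 238.3 g/mol × 0.7 L ÷ 1000 = 1.72 g
MOPS: 7.64 mmol/L × 209.26 g/mol × 0.7 L ÷ 1000 = 1.12 g
L-cysteine hydrochloride: 0.0748% w/v = 0.748 g/L → 0.748 × 0.7 L = 0.52 g
disodium phosphate: 0.476 g per 100 mL × 700 mL ÷ 100 = 3.33 g

peptone 2.44 g; riboflavin 2.66 mg; HEPES 1.72 g; MOPS 1.12 g; L-cysteine hydrochloride 0.52 g; disodium phosphate 3.33 g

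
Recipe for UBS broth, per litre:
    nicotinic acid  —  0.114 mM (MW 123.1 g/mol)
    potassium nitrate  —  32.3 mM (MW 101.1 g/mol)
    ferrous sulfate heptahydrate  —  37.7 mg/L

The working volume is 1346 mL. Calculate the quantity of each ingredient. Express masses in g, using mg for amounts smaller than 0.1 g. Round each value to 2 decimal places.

Scale factor relative to 1 L: 1.346.
nicotinic acid: 0.114 mmol/L × 123.1 mg/mmol × 1.346 L = 18.89 mg
potassium nitrate: 32.3 mmol/L × 101.1 g/mol × 1.346 L ÷ 1000 = 4.40 g
ferrous sulfate heptahydrate: 37.7 mg/L × 1.346 L = 50.74 mg

nicotinic acid 18.89 mg; potassium nitrate 4.40 g; ferrous sulfate heptahydrate 50.74 mg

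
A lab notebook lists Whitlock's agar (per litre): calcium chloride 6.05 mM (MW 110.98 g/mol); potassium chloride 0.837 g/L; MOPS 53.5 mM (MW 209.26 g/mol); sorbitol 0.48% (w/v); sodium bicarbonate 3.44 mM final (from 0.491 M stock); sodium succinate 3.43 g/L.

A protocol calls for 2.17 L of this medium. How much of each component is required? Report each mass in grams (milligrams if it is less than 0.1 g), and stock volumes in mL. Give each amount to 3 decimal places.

Working volume: 2.17 L.
calcium chloride: 6.05 mmol/L × 110.98 g/mol × 2.17 L ÷ 1000 = 1.457 g
potassium chloride: 0.837 g/L × 2.17 L = 1.816 g
MOPS: 53.5 mmol/L × 209.26 g/mol × 2.17 L ÷ 1000 = 24.294 g
sorbitol: 0.48% w/v = 4.8 g/L → 4.8 × 2.17 L = 10.416 g
sodium bicarbonate: dilute stock: 3.44 mM × 2170 mL ÷ 491 mM = 15.203 mL
sodium succinate: 3.43 g/L × 2.17 L = 7.443 g

calcium chloride 1.457 g; potassium chloride 1.816 g; MOPS 24.294 g; sorbitol 10.416 g; sodium bicarbonate 15.203 mL; sodium succinate 7.443 g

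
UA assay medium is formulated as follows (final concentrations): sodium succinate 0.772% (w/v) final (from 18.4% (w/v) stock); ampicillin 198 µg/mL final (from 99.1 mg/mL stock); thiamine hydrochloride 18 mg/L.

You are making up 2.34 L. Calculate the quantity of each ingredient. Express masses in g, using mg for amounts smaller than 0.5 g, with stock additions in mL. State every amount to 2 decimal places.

Scale factor relative to 1 L: 2.34.
sodium succinate: C1V1 = C2V2 → 0.772% ÷ 18.4% × 2340 mL = 98.18 mL
ampicillin: V = C2·V2/C1 = 198 µg/mL × 2340 mL ÷ 99100 µg/mL = 4.68 mL
thiamine hydrochloride: 18 mg/L × 2.34 L = 42.12 mg

sodium succinate 98.18 mL; ampicillin 4.68 mL; thiamine hydrochloride 42.12 mg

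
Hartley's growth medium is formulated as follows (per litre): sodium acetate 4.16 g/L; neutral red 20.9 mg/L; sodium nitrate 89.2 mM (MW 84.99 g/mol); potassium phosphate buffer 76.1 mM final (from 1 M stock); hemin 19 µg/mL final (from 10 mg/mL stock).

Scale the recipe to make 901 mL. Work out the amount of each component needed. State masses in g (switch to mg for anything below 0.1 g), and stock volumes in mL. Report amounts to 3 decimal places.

Working volume: 901 mL = 0.901 L.
sodium acetate: 4.16 g/L × 0.901 L = 3.748 g
neutral red: 20.9 mg/L × 0.901 L = 18.831 mg
sodium nitrate: 89.2 mmol/L × 84.99 g/mol × 0.901 L ÷ 1000 = 6.831 g
potassium phosphate buffer: V = C2·V2/C1 = 76.1 mM × 901 mL ÷ 1000 mM = 68.566 mL
hemin: dilute stock: 19 µg/mL × 901 mL ÷ 10000 µg/mL = 1.712 mL

sodium acetate 3.748 g; neutral red 18.831 mg; sodium nitrate 6.831 g; potassium phosphate buffer 68.566 mL; hemin 1.712 mL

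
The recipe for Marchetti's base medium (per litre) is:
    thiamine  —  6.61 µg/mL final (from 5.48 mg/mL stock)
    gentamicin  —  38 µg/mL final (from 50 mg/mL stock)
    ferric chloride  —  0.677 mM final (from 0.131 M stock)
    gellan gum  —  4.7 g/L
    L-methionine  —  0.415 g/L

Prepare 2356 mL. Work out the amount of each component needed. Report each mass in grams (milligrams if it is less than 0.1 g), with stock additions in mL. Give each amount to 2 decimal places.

Scale factor relative to 1 L: 2.356.
thiamine: dilute stock: 6.61 µg/mL × 2356 mL ÷ 5480 µg/mL = 2.84 mL
gentamicin: V = C2·V2/C1 = 38 µg/mL × 2356 mL ÷ 50000 µg/mL = 1.79 mL
ferric chloride: V = C2·V2/C1 = 0.677 mM × 2356 mL ÷ 131 mM = 12.18 mL
gellan gum: 4.7 g/L × 2.356 L = 11.07 g
L-methionine: 0.415 g/L × 2.356 L = 0.98 g

thiamine 2.84 mL; gentamicin 1.79 mL; ferric chloride 12.18 mL; gellan gum 11.07 g; L-methionine 0.98 g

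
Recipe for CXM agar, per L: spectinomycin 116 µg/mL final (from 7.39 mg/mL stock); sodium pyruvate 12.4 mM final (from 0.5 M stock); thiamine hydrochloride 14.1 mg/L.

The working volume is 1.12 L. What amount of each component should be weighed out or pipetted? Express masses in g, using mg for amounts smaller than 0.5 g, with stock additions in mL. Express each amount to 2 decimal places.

spectinomycin 17.58 mL; sodium pyruvate 27.78 mL; thiamine hydrochloride 15.79 mg

Working volume: 1.12 L.
spectinomycin: dilute stock: 116 µg/mL × 1120 mL ÷ 7390 µg/mL = 17.58 mL
sodium pyruvate: V = C2·V2/C1 = 12.4 mM × 1120 mL ÷ 500 mM = 27.78 mL
thiamine hydrochloride: 14.1 mg/L × 1.12 L = 15.79 mg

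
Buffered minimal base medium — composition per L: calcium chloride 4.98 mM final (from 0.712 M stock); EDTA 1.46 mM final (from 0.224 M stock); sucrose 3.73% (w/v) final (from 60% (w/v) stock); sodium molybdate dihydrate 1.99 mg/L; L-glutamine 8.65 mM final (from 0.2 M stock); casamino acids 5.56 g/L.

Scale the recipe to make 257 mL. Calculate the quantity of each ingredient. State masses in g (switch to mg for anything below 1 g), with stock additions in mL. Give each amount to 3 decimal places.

Scale factor relative to 1 L: 0.257.
calcium chloride: V = C2·V2/C1 = 4.98 mM × 257 mL ÷ 712 mM = 1.798 mL
EDTA: dilute stock: 1.46 mM × 257 mL ÷ 224 mM = 1.675 mL
sucrose: V = C2·V2/C1 = 3.73% ÷ 60% × 257 mL = 15.977 mL
sodium molybdate dihydrate: 1.99 mg/L × 0.257 L = 0.511 mg
L-glutamine: C1V1 = C2V2 → 8.65 mM × 257 mL ÷ 200 mM = 11.115 mL
casamino acids: 5.56 g/L × 0.257 L = 1.429 g

calcium chloride 1.798 mL; EDTA 1.675 mL; sucrose 15.977 mL; sodium molybdate dihydrate 0.511 mg; L-glutamine 11.115 mL; casamino acids 1.429 g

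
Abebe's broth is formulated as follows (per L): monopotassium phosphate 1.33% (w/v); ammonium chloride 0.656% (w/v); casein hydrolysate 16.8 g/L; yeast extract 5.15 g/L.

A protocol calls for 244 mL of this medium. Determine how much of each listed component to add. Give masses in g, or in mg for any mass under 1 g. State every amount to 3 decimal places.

Scale factor relative to 1 L: 0.244.
monopotassium phosphate: 1.33% w/v = 13.3 g/L → 13.3 × 0.244 L = 3.245 g
ammonium chloride: 0.656 g per 100 mL × 244 mL ÷ 100 = 1.601 g
casein hydrolysate: 16.8 g/L × 0.244 L = 4.099 g
yeast extract: 5.15 g/L × 0.244 L = 1.257 g

monopotassium phosphate 3.245 g; ammonium chloride 1.601 g; casein hydrolysate 4.099 g; yeast extract 1.257 g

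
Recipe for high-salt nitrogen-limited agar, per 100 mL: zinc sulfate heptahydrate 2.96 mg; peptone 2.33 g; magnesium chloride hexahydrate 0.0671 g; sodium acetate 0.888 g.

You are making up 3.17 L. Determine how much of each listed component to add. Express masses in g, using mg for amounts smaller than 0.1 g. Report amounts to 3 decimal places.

zinc sulfate heptahydrate 93.832 mg; peptone 73.861 g; magnesium chloride hexahydrate 2.127 g; sodium acetate 28.150 g

Ratio of target to recipe volume: 3170 / 100 = 31.7.
zinc sulfate heptahydrate: 2.96 mg × (3170 mL / 100 mL) = 93.832 mg
peptone: 2.33 g × (3170 mL / 100 mL) = 73.861 g
magnesium chloride hexahydrate: 0.0671 g × (3170 mL / 100 mL) = 2.127 g
sodium acetate: 0.888 g × (3170 mL / 100 mL) = 28.150 g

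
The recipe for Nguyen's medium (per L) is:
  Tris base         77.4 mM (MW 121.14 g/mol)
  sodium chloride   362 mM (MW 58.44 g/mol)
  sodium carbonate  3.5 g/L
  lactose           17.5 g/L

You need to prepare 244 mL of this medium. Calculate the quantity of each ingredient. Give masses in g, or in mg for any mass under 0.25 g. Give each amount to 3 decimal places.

Tris base 2.288 g; sodium chloride 5.162 g; sodium carbonate 0.854 g; lactose 4.270 g

Working volume: 244 mL = 0.244 L.
Tris base: 77.4 mmol/L × 121.14 g/mol × 0.244 L ÷ 1000 = 2.288 g
sodium chloride: 362 mmol/L × 58.44 g/mol × 0.244 L ÷ 1000 = 5.162 g
sodium carbonate: 3.5 g/L × 0.244 L = 0.854 g
lactose: 17.5 g/L × 0.244 L = 4.270 g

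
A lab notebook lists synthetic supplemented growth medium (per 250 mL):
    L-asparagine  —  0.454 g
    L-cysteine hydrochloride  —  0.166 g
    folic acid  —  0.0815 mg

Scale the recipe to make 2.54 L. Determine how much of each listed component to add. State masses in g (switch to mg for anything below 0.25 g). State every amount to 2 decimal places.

L-asparagine 4.61 g; L-cysteine hydrochloride 1.69 g; folic acid 0.83 mg

Ratio of target to recipe volume: 2540 / 250 = 10.16.
L-asparagine: 0.454 g × (2540 mL / 250 mL) = 4.61 g
L-cysteine hydrochloride: 0.166 g × (2540 mL / 250 mL) = 1.69 g
folic acid: 0.0815 mg × (2540 mL / 250 mL) = 0.83 mg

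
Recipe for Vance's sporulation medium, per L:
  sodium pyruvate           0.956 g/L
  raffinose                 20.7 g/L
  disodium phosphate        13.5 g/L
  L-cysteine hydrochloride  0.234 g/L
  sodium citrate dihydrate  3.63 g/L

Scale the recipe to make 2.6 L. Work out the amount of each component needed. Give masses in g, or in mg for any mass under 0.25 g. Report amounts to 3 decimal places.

sodium pyruvate 2.486 g; raffinose 53.820 g; disodium phosphate 35.100 g; L-cysteine hydrochloride 0.608 g; sodium citrate dihydrate 9.438 g

Working volume: 2.6 L.
sodium pyruvate: 0.956 g/L × 2.6 L = 2.486 g
raffinose: 20.7 g/L × 2.6 L = 53.820 g
disodium phosphate: 13.5 g/L × 2.6 L = 35.100 g
L-cysteine hydrochloride: 0.234 g/L × 2.6 L = 0.608 g
sodium citrate dihydrate: 3.63 g/L × 2.6 L = 9.438 g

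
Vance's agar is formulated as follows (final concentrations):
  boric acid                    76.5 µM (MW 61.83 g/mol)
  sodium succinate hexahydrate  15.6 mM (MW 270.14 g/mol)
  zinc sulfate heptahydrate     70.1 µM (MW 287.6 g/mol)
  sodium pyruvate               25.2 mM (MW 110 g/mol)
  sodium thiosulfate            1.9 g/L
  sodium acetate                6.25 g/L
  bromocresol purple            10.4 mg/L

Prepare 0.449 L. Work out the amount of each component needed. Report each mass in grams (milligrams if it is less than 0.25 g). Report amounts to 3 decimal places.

Working volume: 0.449 L.
boric acid: 76.5 µmol/L × 61.83 g/mol × 0.449 L ÷ 1000 = 2.124 mg
sodium succinate hexahydrate: 15.6 mmol/L × 270.14 g/mol × 0.449 L ÷ 1000 = 1.892 g
zinc sulfate heptahydrate: 70.1 µmol/L × 287.6 g/mol × 0.449 L ÷ 1000 = 9.052 mg
sodium pyruvate: 25.2 mmol/L × 110 g/mol × 0.449 L ÷ 1000 = 1.245 g
sodium thiosulfate: 1.9 g/L × 0.449 L = 0.853 g
sodium acetate: 6.25 g/L × 0.449 L = 2.806 g
bromocresol purple: 10.4 mg/L × 0.449 L = 4.670 mg

boric acid 2.124 mg; sodium succinate hexahydrate 1.892 g; zinc sulfate heptahydrate 9.052 mg; sodium pyruvate 1.245 g; sodium thiosulfate 0.853 g; sodium acetate 2.806 g; bromocresol purple 4.670 mg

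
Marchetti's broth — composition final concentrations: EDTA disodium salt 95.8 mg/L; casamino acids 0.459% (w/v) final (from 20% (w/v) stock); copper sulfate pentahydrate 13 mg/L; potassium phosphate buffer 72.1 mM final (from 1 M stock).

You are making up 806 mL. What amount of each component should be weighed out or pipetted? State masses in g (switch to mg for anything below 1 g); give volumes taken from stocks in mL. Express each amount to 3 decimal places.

Scale factor relative to 1 L: 0.806.
EDTA disodium salt: 95.8 mg/L × 0.806 L = 77.215 mg
casamino acids: C1V1 = C2V2 → 0.459% ÷ 20% × 806 mL = 18.498 mL
copper sulfate pentahydrate: 13 mg/L × 0.806 L = 10.478 mg
potassium phosphate buffer: dilute stock: 72.1 mM × 806 mL ÷ 1000 mM = 58.113 mL

EDTA disodium salt 77.215 mg; casamino acids 18.498 mL; copper sulfate pentahydrate 10.478 mg; potassium phosphate buffer 58.113 mL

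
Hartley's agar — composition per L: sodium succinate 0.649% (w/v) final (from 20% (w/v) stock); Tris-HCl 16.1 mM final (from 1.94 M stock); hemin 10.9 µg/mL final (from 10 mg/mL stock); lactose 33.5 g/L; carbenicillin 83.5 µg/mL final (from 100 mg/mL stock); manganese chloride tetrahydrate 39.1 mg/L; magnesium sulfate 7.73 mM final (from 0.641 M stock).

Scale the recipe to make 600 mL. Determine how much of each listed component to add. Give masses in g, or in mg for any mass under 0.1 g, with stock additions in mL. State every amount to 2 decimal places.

Working volume: 600 mL = 0.6 L.
sodium succinate: C1V1 = C2V2 → 0.649% ÷ 20% × 600 mL = 19.47 mL
Tris-HCl: V = C2·V2/C1 = 16.1 mM × 600 mL ÷ 1940 mM = 4.98 mL
hemin: V = C2·V2/C1 = 10.9 µg/mL × 600 mL ÷ 10000 µg/mL = 0.65 mL
lactose: 33.5 g/L × 0.6 L = 20.10 g
carbenicillin: dilute stock: 83.5 µg/mL × 600 mL ÷ 100000 µg/mL = 0.50 mL
manganese chloride tetrahydrate: 39.1 mg/L × 0.6 L = 23.46 mg
magnesium sulfate: V = C2·V2/C1 = 7.73 mM × 600 mL ÷ 641 mM = 7.24 mL

sodium succinate 19.47 mL; Tris-HCl 4.98 mL; hemin 0.65 mL; lactose 20.10 g; carbenicillin 0.50 mL; manganese chloride tetrahydrate 23.46 mg; magnesium sulfate 7.24 mL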